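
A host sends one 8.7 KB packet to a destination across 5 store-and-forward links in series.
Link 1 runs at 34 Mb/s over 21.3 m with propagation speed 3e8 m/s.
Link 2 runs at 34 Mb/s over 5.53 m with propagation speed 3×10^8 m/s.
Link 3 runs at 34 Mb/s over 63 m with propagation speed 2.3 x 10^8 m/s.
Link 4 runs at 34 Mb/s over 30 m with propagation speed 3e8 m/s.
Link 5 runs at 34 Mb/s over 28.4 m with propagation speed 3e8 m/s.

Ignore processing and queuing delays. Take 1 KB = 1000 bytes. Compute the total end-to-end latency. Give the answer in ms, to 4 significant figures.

10.24 ms

L = 69600 bits.
Transmission delay per hop = L/R = 69600/34000000 = 2.04706 ms; 5 hops → 10.2353 ms.
Propagation delays (d/s per hop): 7.1e-05, 1.84333e-05, 0.000273913, 0.0001, 9.46667e-05 ms; sum = 0.000558013 ms.
End-to-end = 10.24 ms.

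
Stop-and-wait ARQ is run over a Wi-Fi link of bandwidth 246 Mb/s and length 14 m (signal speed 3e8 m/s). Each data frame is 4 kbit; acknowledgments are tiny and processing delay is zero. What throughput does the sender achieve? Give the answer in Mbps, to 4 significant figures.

244.6 Mbps

t_tx = L/R = 4000/246000000 = 1.62602e-05 s.
t_prop = 14/300000000 = 4.66667e-08 s; RTT = 9.33333e-08 s.
Cycle = t_tx + RTT = 1.63535e-05 s.
Throughput = L / cycle = 4000 / 1.63535e-05 = 244.6 Mbps.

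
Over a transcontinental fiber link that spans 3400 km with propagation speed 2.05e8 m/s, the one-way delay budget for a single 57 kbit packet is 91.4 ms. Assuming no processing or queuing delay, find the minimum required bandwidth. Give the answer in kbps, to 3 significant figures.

Propagation delay = 3400000 / 2.05e+08 = 16.5854 ms.
Transmission budget = 91.4 − 16.5854 = 74.8146 ms.
R ≥ L / t_tx = 57000 bits / 0.0748146 s = 762 kbps.

762 kbps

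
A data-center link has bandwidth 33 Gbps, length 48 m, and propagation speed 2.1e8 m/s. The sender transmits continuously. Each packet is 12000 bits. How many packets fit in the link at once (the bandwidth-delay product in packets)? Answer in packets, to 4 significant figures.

Propagation delay = 48 / 210000000 = 2.28571e-07 s.
BDP = R × t_prop = 33000000000 × 2.28571e-07 = 7542.86 bits.
In packets of 12000 bits: 0.6286 packets.

0.6286 packets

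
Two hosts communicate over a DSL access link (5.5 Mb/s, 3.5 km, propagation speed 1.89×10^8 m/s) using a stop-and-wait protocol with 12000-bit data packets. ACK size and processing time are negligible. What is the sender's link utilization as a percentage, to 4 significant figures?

98.33 %

t_tx = L/R = 12000/5500000 = 0.00218182 s.
t_prop = 3500/189000000 = 1.85185e-05 s; RTT = 3.7037e-05 s.
Cycle = t_tx + RTT = 0.00221886 s.
Utilization = t_tx / cycle = 0.00218182/0.00221886 = 98.33 %.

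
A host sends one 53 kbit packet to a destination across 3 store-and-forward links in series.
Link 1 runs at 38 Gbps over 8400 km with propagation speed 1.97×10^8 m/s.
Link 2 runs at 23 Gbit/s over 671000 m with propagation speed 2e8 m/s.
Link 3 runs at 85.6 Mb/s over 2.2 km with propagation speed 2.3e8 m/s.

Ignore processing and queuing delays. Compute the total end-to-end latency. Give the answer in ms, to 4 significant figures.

46.63 ms

L = 53000 bits.
Transmission delays (L/R per hop): 0.00139474, 0.00230435, 0.619159 ms; sum = 0.622858 ms.
Propagation delays (d/s per hop): 42.6396, 3.355, 0.00956522 ms; sum = 46.0042 ms.
End-to-end = 46.63 ms.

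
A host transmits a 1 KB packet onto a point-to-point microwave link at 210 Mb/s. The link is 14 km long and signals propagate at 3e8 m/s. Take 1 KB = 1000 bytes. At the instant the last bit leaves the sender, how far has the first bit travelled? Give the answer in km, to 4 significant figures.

t_tx = L/R = 8000/210000000 = 3.80952e-05 s.
Distance = s × t_tx = 300000000 × 3.80952e-05 = 11.43 km.

11.43 km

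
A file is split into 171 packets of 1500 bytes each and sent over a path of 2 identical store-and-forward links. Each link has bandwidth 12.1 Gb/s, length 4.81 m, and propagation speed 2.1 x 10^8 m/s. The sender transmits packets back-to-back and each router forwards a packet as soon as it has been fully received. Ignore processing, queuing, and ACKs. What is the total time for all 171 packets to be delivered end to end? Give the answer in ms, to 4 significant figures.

0.1706 ms

Per-hop transmission t_tx = L/R = 12000/12100000000 = 0.000991736 ms.
Per-hop propagation t_prop = 4.81/210000000 = 2.29048e-05 ms.
Pipeline fill: first packet needs 2·t_tx to clear all hops; remaining 170 packets each add one t_tx.
Total = (2+171-1)·t_tx + 2·t_prop = 172·0.000991736 + 2·2.29048e-05 = 0.1706 ms.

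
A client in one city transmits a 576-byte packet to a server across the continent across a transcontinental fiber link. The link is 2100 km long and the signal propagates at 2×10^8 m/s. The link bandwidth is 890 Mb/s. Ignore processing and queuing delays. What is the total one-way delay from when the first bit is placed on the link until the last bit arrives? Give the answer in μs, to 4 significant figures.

L = 576 × 8 = 4608 bits.
Transmission delay = L/R = 4608 / 890000000 = 5.17753 μs.
Propagation delay = d/s = 2100000 m / 200000000 m/s = 10500 μs.
Total = 10510 μs.

10510 μs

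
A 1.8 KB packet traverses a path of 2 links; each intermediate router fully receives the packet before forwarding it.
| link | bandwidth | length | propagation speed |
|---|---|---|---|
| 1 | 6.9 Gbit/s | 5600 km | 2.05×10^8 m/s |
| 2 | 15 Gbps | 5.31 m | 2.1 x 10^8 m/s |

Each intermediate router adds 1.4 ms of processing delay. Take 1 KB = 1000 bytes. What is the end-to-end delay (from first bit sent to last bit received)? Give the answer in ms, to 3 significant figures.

28.7 ms

L = 14400 bits.
Transmission delays (L/R per hop): 0.00208696, 0.00096 ms; sum = 0.00304696 ms.
Propagation delays (d/s per hop): 27.3171, 2.52857e-05 ms; sum = 27.3171 ms.
Processing at 1 router(s): 1 × 1.4 ms = 1.4 ms.
End-to-end = 28.7 ms.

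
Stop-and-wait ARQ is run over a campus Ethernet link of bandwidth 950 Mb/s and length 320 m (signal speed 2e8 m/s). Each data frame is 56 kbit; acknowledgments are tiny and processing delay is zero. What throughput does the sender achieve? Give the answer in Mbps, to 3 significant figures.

t_tx = L/R = 56000/950000000 = 5.89474e-05 s.
t_prop = 320/200000000 = 1.6e-06 s; RTT = 3.2e-06 s.
Cycle = t_tx + RTT = 6.21474e-05 s.
Throughput = L / cycle = 56000 / 6.21474e-05 = 901 Mbps.

901 Mbps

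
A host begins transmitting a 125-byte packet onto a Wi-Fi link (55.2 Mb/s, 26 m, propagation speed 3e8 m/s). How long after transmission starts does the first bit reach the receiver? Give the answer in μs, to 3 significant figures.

0.0867 μs

First bit experiences only propagation delay: d/s = 26/300000000 = 0.0867 μs.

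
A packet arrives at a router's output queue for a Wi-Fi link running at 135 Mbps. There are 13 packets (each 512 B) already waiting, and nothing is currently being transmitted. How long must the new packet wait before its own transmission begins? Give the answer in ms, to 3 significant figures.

0.394 ms

Each queued packet: L/R = 4096/135000000 = 0.0303407 ms.
13 queued → 0.39443 ms.
Queuing delay = 0.394 ms.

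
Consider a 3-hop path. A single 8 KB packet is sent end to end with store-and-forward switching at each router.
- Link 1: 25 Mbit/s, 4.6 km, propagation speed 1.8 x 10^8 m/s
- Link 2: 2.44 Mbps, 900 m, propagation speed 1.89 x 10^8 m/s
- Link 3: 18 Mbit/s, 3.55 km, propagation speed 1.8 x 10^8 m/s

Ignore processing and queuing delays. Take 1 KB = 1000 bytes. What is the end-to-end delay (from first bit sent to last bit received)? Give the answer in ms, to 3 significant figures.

L = 64000 bits.
Transmission delays (L/R per hop): 2.56, 26.2295, 3.55556 ms; sum = 32.3451 ms.
Propagation delays (d/s per hop): 0.0255556, 0.0047619, 0.0197222 ms; sum = 0.0500397 ms.
End-to-end = 32.4 ms.

32.4 ms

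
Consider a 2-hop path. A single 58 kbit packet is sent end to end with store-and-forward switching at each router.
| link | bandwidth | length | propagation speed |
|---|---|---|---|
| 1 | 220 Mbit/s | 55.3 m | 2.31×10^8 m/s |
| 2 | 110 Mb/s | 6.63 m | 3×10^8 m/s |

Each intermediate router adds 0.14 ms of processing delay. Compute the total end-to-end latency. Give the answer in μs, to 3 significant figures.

931 μs

L = 58000 bits.
Transmission delays (L/R per hop): 263.636, 527.273 μs; sum = 790.909 μs.
Propagation delays (d/s per hop): 0.239394, 0.0221 μs; sum = 0.261494 μs.
Processing at 1 router(s): 1 × 0.14 ms = 140 μs.
End-to-end = 931 μs.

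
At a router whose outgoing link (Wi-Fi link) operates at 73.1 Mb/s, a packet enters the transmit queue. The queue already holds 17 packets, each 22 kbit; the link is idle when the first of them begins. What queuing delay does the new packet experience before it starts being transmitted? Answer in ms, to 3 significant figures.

5.12 ms

Each queued packet: L/R = 22000/73100000 = 0.300958 ms.
17 queued → 5.11628 ms.
Queuing delay = 5.12 ms.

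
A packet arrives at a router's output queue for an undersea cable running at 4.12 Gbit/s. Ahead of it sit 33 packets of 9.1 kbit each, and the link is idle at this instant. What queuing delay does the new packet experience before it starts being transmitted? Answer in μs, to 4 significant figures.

Each queued packet: L/R = 9100/4120000000 = 2.20874 μs.
33 queued → 72.8883 μs.
Queuing delay = 72.89 μs.

72.89 μs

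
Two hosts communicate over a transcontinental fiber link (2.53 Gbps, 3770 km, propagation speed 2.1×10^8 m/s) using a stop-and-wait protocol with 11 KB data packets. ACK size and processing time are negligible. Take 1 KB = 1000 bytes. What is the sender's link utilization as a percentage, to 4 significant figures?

0.09678 %

t_tx = L/R = 88000/2530000000 = 3.47826e-05 s.
t_prop = 3770000/210000000 = 0.0179524 s; RTT = 0.0359048 s.
Cycle = t_tx + RTT = 0.0359395 s.
Utilization = t_tx / cycle = 3.47826e-05/0.0359395 = 0.09678 %.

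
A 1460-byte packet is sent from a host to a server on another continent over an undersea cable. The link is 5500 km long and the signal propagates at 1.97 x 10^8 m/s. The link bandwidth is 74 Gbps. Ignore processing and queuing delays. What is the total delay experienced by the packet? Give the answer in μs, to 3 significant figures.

27900 μs

L = 1460 × 8 = 11680 bits.
Transmission delay = L/R = 11680 / 74000000000 = 0.157838 μs.
Propagation delay = d/s = 5500000 m / 197000000 m/s = 27918.8 μs.
Total = 27900 μs.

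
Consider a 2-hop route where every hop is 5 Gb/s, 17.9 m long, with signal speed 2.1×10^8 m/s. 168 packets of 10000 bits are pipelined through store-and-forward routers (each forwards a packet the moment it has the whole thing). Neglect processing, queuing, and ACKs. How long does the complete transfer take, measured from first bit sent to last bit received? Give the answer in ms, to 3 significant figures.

0.338 ms

Per-hop transmission t_tx = L/R = 10000/5000000000 = 0.002 ms.
Per-hop propagation t_prop = 17.9/210000000 = 8.52381e-05 ms.
Pipeline fill: first packet needs 2·t_tx to clear all hops; remaining 167 packets each add one t_tx.
Total = (2+168-1)·t_tx + 2·t_prop = 169·0.002 + 2·8.52381e-05 = 0.338 ms.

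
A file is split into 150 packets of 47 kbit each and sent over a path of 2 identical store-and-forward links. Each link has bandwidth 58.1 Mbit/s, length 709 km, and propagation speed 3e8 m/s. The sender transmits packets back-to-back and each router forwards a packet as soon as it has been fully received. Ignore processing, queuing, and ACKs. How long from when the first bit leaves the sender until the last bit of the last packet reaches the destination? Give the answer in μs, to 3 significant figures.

Per-hop transmission t_tx = L/R = 47000/58100000 = 808.95 μs.
Per-hop propagation t_prop = 709000/300000000 = 2363.33 μs.
Pipeline fill: first packet needs 2·t_tx to clear all hops; remaining 149 packets each add one t_tx.
Total = (2+150-1)·t_tx + 2·t_prop = 151·808.95 + 2·2363.33 = 127000 μs.

127000 μs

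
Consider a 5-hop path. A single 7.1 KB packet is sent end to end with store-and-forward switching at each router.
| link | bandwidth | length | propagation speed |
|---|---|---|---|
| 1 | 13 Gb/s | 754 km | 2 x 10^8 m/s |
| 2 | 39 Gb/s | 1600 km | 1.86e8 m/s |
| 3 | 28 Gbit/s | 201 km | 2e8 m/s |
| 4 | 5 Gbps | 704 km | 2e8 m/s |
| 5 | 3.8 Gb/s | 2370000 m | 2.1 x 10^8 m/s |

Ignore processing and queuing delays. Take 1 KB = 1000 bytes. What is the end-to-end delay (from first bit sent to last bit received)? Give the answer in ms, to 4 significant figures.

L = 56800 bits.
Transmission delays (L/R per hop): 0.00436923, 0.00145641, 0.00202857, 0.01136, 0.0149474 ms; sum = 0.0341616 ms.
Propagation delays (d/s per hop): 3.77, 8.60215, 1.005, 3.52, 11.2857 ms; sum = 28.1829 ms.
End-to-end = 28.22 ms.

28.22 ms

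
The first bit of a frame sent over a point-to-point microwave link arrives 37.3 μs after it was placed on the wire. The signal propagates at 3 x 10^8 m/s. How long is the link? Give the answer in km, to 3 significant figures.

d = s × t_prop = 300000000 × 3.73e-05 = 11.2 km.

11.2 km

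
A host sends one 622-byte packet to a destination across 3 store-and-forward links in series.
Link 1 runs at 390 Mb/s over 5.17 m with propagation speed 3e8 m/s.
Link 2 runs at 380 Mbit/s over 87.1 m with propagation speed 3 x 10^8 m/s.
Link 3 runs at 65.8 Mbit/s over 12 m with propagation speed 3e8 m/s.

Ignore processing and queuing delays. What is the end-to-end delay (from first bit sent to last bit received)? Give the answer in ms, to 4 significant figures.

0.1018 ms

L = 622 × 8 = 4976 bits.
Transmission delays (L/R per hop): 0.012759, 0.0130947, 0.0756231 ms; sum = 0.101477 ms.
Propagation delays (d/s per hop): 1.72333e-05, 0.000290333, 4e-05 ms; sum = 0.000347567 ms.
End-to-end = 0.1018 ms.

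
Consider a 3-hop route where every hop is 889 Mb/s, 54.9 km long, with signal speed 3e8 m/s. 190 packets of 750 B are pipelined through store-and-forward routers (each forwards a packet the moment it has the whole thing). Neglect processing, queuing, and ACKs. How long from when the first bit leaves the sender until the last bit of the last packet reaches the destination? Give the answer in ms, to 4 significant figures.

Per-hop transmission t_tx = L/R = 6000/889000000 = 0.00674916 ms.
Per-hop propagation t_prop = 54900/300000000 = 0.183 ms.
Pipeline fill: first packet needs 3·t_tx to clear all hops; remaining 189 packets each add one t_tx.
Total = (3+190-1)·t_tx + 3·t_prop = 192·0.00674916 + 3·0.183 = 1.845 ms.

1.845 ms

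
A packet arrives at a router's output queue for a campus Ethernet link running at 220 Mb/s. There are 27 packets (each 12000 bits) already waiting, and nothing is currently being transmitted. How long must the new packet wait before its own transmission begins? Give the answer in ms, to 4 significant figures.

Each queued packet: L/R = 12000/220000000 = 0.0545455 ms.
27 queued → 1.47273 ms.
Queuing delay = 1.473 ms.

1.473 ms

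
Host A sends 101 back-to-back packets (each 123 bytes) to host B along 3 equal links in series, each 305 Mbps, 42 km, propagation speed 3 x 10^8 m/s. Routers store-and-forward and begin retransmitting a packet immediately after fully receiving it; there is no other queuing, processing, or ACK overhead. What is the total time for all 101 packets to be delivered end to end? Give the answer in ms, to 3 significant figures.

0.752 ms

Per-hop transmission t_tx = L/R = 984/305000000 = 0.00322623 ms.
Per-hop propagation t_prop = 42000/300000000 = 0.14 ms.
Pipeline fill: first packet needs 3·t_tx to clear all hops; remaining 100 packets each add one t_tx.
Total = (3+101-1)·t_tx + 3·t_prop = 103·0.00322623 + 3·0.14 = 0.752 ms.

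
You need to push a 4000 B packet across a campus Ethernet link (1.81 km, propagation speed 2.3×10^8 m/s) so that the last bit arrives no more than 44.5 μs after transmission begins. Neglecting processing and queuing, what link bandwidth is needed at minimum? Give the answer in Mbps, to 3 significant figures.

L = 32000 bits.
Propagation delay = 1810 / 2.3e+08 = 7.86957 μs.
Transmission budget = 44.5 − 7.86957 = 36.6304 μs.
R ≥ L / t_tx = 32000 bits / 3.66304e-05 s = 874 Mbps.

874 Mbps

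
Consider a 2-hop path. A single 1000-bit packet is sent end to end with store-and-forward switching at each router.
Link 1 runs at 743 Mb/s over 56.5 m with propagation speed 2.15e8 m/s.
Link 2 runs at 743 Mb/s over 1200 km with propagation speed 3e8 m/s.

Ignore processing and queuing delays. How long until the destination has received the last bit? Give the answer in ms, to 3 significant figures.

4.00 ms

Transmission delay per hop = L/R = 1000/743000000 = 0.0013459 ms; 2 hops → 0.00269179 ms.
Propagation delays (d/s per hop): 0.000262791, 4 ms; sum = 4.00026 ms.
End-to-end = 4.00 ms.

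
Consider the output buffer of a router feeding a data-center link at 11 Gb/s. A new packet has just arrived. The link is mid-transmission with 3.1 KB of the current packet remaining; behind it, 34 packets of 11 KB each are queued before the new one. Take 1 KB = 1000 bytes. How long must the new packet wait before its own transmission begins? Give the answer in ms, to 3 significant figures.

0.274 ms

Each queued packet: L/R = 88000/11000000000 = 0.008 ms.
34 queued → 0.272 ms.
Plus remaining 24800 bits of current packet: 0.00225455 ms.
Queuing delay = 0.274 ms.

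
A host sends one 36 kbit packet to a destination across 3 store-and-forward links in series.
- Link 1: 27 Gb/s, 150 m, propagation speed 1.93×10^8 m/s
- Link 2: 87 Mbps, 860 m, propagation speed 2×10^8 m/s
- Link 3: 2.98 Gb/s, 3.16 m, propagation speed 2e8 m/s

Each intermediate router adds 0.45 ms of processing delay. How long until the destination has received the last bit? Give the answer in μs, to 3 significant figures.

L = 36000 bits.
Transmission delays (L/R per hop): 1.33333, 413.793, 12.0805 μs; sum = 427.207 μs.
Propagation delays (d/s per hop): 0.777202, 4.3, 0.0158 μs; sum = 5.093 μs.
Processing at 2 router(s): 2 × 0.45 ms = 900 μs.
End-to-end = 1330 μs.

1330 μs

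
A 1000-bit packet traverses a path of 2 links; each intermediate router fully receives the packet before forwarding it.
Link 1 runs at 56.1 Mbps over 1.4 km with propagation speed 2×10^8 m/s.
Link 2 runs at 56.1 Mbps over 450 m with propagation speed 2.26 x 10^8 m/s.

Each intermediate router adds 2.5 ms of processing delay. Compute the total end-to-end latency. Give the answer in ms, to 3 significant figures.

2.54 ms

Transmission delay per hop = L/R = 1000/56100000 = 0.0178253 ms; 2 hops → 0.0356506 ms.
Propagation delays (d/s per hop): 0.007, 0.00199115 ms; sum = 0.00899115 ms.
Processing at 1 router(s): 1 × 2.5 ms = 2.5 ms.
End-to-end = 2.54 ms.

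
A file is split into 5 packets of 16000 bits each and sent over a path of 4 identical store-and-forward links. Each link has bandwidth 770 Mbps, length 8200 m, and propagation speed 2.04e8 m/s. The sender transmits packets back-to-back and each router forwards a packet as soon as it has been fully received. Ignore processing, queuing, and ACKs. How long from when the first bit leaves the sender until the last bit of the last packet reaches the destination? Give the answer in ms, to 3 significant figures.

0.327 ms

Per-hop transmission t_tx = L/R = 16000/770000000 = 0.0207792 ms.
Per-hop propagation t_prop = 8200/204000000 = 0.0401961 ms.
Pipeline fill: first packet needs 4·t_tx to clear all hops; remaining 4 packets each add one t_tx.
Total = (4+5-1)·t_tx + 4·t_prop = 8·0.0207792 + 4·0.0401961 = 0.327 ms.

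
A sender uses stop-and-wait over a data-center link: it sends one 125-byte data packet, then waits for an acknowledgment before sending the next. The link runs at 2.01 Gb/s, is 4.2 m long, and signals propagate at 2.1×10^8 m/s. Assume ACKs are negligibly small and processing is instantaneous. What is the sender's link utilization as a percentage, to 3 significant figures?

92.6 %

t_tx = L/R = 1000/2.01e+09 = 4.97512e-07 s.
t_prop = 4.2/210000000 = 2e-08 s; RTT = 4e-08 s.
Cycle = t_tx + RTT = 5.37512e-07 s.
Utilization = t_tx / cycle = 4.97512e-07/5.37512e-07 = 92.6 %.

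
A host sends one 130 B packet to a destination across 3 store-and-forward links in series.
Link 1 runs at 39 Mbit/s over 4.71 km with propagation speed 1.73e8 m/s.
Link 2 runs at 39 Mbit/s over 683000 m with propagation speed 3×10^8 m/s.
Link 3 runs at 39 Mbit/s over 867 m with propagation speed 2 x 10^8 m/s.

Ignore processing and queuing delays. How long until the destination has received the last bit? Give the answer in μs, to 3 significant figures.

L = 130 × 8 = 1040 bits.
Transmission delay per hop = L/R = 1040/39000000 = 26.6667 μs; 3 hops → 80 μs.
Propagation delays (d/s per hop): 27.2254, 2276.67, 4.335 μs; sum = 2308.23 μs.
End-to-end = 2390 μs.

2390 μs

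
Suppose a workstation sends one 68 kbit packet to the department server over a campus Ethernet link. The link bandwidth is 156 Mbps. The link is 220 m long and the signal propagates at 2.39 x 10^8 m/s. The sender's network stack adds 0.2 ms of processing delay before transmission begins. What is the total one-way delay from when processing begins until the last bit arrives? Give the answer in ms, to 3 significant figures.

L = 68000 bits.
Transmission delay = L/R = 68000 / 156000000 = 0.435897 ms.
Propagation delay = d/s = 220 m / 239000000 m/s = 0.000920502 ms.
Plus processing delay 0.2 ms = 0.2 ms.
Total = 0.637 ms.

0.637 ms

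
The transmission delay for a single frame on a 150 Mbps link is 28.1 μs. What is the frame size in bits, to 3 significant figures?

L = R × t_tx = 150000000 b/s × 2.81e-05 s = 4215 bits.

4220 bits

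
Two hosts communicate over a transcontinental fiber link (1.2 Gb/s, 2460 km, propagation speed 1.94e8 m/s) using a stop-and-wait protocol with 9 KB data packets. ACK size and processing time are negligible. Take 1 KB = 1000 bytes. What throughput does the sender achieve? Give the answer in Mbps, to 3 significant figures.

2.83 Mbps

t_tx = L/R = 72000/1200000000 = 6e-05 s.
t_prop = 2460000/194000000 = 0.0126804 s; RTT = 0.0253608 s.
Cycle = t_tx + RTT = 0.0254208 s.
Throughput = L / cycle = 72000 / 0.0254208 = 2.83 Mbps.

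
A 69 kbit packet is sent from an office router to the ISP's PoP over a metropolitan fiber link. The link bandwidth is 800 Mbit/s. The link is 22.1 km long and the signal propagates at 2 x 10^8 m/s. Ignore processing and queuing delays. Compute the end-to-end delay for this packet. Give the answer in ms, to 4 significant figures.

0.1968 ms

L = 69000 bits.
Transmission delay = L/R = 69000 / 800000000 = 0.08625 ms.
Propagation delay = d/s = 22100 m / 200000000 m/s = 0.1105 ms.
Total = 0.1968 ms.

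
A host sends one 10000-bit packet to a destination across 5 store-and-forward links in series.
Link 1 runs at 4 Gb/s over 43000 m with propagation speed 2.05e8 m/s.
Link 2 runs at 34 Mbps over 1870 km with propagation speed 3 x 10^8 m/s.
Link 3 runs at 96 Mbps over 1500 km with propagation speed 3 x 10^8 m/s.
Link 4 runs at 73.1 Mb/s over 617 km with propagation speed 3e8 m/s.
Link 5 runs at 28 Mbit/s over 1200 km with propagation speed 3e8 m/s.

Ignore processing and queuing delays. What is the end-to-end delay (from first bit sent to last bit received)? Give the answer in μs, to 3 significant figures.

18400 μs

Transmission delays (L/R per hop): 2.5, 294.118, 104.167, 136.799, 357.143 μs; sum = 894.726 μs.
Propagation delays (d/s per hop): 209.756, 6233.33, 5000, 2056.67, 4000 μs; sum = 17499.8 μs.
End-to-end = 18400 μs.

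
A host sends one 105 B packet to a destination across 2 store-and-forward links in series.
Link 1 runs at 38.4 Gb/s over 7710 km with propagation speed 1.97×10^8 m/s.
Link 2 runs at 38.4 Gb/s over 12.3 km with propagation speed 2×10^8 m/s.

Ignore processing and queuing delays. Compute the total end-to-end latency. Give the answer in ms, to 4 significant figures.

39.20 ms

L = 105 × 8 = 840 bits.
Transmission delay per hop = L/R = 840/38400000000 = 2.1875e-05 ms; 2 hops → 4.375e-05 ms.
Propagation delays (d/s per hop): 39.1371, 0.0615 ms; sum = 39.1986 ms.
End-to-end = 39.20 ms.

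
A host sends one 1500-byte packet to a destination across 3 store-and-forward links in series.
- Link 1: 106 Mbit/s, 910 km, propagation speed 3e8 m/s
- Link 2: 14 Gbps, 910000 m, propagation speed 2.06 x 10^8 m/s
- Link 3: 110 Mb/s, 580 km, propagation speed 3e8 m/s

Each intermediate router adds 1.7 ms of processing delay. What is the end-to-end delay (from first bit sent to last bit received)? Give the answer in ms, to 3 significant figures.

L = 1500 × 8 = 12000 bits.
Transmission delays (L/R per hop): 0.113208, 0.000857143, 0.109091 ms; sum = 0.223156 ms.
Propagation delays (d/s per hop): 3.03333, 4.41748, 1.93333 ms; sum = 9.38414 ms.
Processing at 2 router(s): 2 × 1.7 ms = 3.4 ms.
End-to-end = 13.0 ms.

13.0 ms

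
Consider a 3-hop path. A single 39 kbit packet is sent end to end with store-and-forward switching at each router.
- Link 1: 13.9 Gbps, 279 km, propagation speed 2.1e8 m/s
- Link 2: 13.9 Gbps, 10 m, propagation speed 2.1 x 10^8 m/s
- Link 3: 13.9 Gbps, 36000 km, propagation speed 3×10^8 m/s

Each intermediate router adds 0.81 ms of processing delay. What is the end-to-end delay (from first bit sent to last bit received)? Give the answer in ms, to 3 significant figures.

123 ms

L = 39000 bits.
Transmission delay per hop = L/R = 39000/13900000000 = 0.00280576 ms; 3 hops → 0.00841727 ms.
Propagation delays (d/s per hop): 1.32857, 4.7619e-05, 120 ms; sum = 121.329 ms.
Processing at 2 router(s): 2 × 0.81 ms = 1.62 ms.
End-to-end = 123 ms.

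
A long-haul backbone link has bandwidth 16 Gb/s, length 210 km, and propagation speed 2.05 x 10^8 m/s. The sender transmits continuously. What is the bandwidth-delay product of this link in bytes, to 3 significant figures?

Propagation delay = 210000 / 2.05e+08 = 0.00102439 s.
BDP = R × t_prop = 16000000000 × 0.00102439 = 16390200 bits.
In bytes: 16390200/8 = 2050000 bytes.

2050000 bytes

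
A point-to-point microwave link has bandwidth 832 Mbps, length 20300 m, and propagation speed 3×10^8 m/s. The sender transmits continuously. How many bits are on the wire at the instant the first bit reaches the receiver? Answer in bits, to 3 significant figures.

Propagation delay = 20300 / 300000000 = 6.76667e-05 s.
BDP = R × t_prop = 832000000 × 6.76667e-05 = 56298.7 bits.

56300 bits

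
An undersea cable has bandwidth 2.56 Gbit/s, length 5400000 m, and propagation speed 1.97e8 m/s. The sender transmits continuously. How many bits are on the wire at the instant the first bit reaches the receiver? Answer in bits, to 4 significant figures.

70170000 bits

Propagation delay = 5400000 / 197000000 = 0.0274112 s.
BDP = R × t_prop = 2560000000 × 0.0274112 = 70172600 bits.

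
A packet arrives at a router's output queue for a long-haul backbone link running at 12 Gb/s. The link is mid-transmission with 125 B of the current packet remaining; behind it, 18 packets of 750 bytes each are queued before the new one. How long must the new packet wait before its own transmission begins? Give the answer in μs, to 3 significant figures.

Each queued packet: L/R = 6000/12000000000 = 0.5 μs.
18 queued → 9 μs.
Plus remaining 1000 bits of current packet: 0.0833333 μs.
Queuing delay = 9.08 μs.

9.08 μs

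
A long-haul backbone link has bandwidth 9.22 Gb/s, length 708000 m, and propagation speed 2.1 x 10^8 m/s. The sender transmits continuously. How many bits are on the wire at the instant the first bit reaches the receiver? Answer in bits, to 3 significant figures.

Propagation delay = 708000 / 210000000 = 0.00337143 s.
BDP = R × t_prop = 9220000000 × 0.00337143 = 31084600 bits.

31100000 bits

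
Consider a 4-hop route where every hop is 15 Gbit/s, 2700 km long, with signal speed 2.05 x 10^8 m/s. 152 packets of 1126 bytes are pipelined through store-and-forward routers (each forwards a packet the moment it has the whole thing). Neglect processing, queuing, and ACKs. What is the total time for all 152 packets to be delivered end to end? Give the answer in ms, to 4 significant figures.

Per-hop transmission t_tx = L/R = 9008/15000000000 = 0.000600533 ms.
Per-hop propagation t_prop = 2700000/2.05e+08 = 13.1707 ms.
Pipeline fill: first packet needs 4·t_tx to clear all hops; remaining 151 packets each add one t_tx.
Total = (4+152-1)·t_tx + 4·t_prop = 155·0.000600533 + 4·13.1707 = 52.78 ms.

52.78 ms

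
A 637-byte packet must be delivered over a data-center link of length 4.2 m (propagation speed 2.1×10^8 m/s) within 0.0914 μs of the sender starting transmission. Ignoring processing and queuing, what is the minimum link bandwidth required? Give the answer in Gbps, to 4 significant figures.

71.37 Gbps

L = 5096 bits.
Propagation delay = 4.2 / 210000000 = 0.02 μs.
Transmission budget = 0.0914 − 0.02 = 0.0714 μs.
R ≥ L / t_tx = 5096 bits / 7.14e-08 s = 71.37 Gbps.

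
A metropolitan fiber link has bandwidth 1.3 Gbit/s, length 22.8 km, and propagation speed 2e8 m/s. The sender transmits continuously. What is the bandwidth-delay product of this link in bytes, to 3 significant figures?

Propagation delay = 22800 / 200000000 = 0.000114 s.
BDP = R × t_prop = 1300000000 × 0.000114 = 148200 bits.
In bytes: 148200/8 = 18500 bytes.

18500 bytes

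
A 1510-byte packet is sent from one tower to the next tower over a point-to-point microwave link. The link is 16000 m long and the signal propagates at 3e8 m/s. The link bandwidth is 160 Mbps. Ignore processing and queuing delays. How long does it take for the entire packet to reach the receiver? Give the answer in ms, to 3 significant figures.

0.129 ms

L = 1510 × 8 = 12080 bits.
Transmission delay = L/R = 12080 / 160000000 = 0.0755 ms.
Propagation delay = d/s = 16000 m / 300000000 m/s = 0.0533333 ms.
Total = 0.129 ms.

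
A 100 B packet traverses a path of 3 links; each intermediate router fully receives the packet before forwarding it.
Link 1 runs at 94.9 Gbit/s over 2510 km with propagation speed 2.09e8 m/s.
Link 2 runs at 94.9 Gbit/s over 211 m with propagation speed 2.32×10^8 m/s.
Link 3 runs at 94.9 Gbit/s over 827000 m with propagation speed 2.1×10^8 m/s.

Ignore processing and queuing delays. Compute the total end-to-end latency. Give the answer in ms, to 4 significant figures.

15.95 ms

L = 100 × 8 = 800 bits.
Transmission delay per hop = L/R = 800/94900000000 = 8.42993e-06 ms; 3 hops → 2.52898e-05 ms.
Propagation delays (d/s per hop): 12.0096, 0.000909483, 3.9381 ms; sum = 15.9486 ms.
End-to-end = 15.95 ms.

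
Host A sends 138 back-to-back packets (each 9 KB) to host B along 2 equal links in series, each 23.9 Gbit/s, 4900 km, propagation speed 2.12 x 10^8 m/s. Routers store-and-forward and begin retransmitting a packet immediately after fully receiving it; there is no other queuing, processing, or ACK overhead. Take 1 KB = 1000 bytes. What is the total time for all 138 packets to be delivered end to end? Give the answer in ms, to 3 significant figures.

46.6 ms

Per-hop transmission t_tx = L/R = 72000/23900000000 = 0.00301255 ms.
Per-hop propagation t_prop = 4900000/212000000 = 23.1132 ms.
Pipeline fill: first packet needs 2·t_tx to clear all hops; remaining 137 packets each add one t_tx.
Total = (2+138-1)·t_tx + 2·t_prop = 139·0.00301255 + 2·23.1132 = 46.6 ms.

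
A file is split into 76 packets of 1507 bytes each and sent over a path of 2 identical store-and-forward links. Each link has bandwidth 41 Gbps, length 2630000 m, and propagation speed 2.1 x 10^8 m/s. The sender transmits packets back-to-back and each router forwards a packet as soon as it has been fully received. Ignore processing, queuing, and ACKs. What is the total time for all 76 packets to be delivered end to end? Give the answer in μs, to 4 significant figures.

Per-hop transmission t_tx = L/R = 12056/41000000000 = 0.294049 μs.
Per-hop propagation t_prop = 2630000/210000000 = 12523.8 μs.
Pipeline fill: first packet needs 2·t_tx to clear all hops; remaining 75 packets each add one t_tx.
Total = (2+76-1)·t_tx + 2·t_prop = 77·0.294049 + 2·12523.8 = 25070 μs.

25070 μs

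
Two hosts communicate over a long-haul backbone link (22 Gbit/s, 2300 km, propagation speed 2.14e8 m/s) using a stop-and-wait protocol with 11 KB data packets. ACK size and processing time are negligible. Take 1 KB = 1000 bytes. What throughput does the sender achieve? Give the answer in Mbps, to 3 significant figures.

4.09 Mbps

t_tx = L/R = 88000/22000000000 = 4e-06 s.
t_prop = 2300000/214000000 = 0.0107477 s; RTT = 0.0214953 s.
Cycle = t_tx + RTT = 0.0214993 s.
Throughput = L / cycle = 88000 / 0.0214993 = 4.09 Mbps.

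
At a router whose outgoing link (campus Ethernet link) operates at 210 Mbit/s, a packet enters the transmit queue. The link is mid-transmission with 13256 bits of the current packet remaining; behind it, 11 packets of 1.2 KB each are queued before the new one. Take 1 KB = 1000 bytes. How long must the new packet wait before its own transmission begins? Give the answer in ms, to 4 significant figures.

0.5660 ms

Each queued packet: L/R = 9600/210000000 = 0.0457143 ms.
11 queued → 0.502857 ms.
Plus remaining 13256 bits of current packet: 0.0631238 ms.
Queuing delay = 0.5660 ms.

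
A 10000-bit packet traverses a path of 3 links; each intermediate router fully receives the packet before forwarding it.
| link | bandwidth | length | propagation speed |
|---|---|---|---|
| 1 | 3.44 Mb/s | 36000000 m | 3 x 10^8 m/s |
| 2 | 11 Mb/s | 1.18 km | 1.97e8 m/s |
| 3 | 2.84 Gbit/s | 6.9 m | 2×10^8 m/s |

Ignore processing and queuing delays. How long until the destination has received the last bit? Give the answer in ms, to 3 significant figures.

Transmission delays (L/R per hop): 2.90698, 0.909091, 0.00352113 ms; sum = 3.81959 ms.
Propagation delays (d/s per hop): 120, 0.00598985, 3.45e-05 ms; sum = 120.006 ms.
End-to-end = 124 ms.

124 ms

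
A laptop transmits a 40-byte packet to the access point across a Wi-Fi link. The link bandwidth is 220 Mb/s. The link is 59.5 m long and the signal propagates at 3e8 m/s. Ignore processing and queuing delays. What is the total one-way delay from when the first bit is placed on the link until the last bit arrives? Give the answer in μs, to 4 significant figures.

L = 40 × 8 = 320 bits.
Transmission delay = L/R = 320 / 220000000 = 1.45455 μs.
Propagation delay = d/s = 59.5 m / 300000000 m/s = 0.198333 μs.
Total = 1.653 μs.

1.653 μs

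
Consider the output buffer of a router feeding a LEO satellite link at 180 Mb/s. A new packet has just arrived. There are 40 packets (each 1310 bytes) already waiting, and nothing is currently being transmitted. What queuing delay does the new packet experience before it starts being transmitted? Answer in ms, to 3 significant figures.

Each queued packet: L/R = 10480/180000000 = 0.0582222 ms.
40 queued → 2.32889 ms.
Queuing delay = 2.33 ms.

2.33 ms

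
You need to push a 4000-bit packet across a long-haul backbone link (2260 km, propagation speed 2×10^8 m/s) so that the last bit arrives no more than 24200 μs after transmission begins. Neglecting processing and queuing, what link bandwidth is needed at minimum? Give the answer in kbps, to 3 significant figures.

310 kbps

Propagation delay = 2260000 / 200000000 = 11300 μs.
Transmission budget = 24200 − 11300 = 12900 μs.
R ≥ L / t_tx = 4000 bits / 0.0129 s = 310 kbps.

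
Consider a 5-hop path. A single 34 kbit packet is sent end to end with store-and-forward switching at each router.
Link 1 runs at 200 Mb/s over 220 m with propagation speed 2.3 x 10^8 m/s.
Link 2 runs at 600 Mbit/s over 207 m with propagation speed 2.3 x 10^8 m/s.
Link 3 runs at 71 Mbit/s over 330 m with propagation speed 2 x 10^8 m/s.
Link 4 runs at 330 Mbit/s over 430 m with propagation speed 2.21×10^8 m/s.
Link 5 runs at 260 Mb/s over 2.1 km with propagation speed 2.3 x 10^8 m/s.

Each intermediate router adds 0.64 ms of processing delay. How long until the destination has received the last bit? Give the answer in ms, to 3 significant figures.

3.51 ms

L = 34000 bits.
Transmission delays (L/R per hop): 0.17, 0.0566667, 0.478873, 0.10303, 0.130769 ms; sum = 0.939339 ms.
Propagation delays (d/s per hop): 0.000956522, 0.0009, 0.00165, 0.0019457, 0.00913043 ms; sum = 0.0145827 ms.
Processing at 4 router(s): 4 × 0.64 ms = 2.56 ms.
End-to-end = 3.51 ms.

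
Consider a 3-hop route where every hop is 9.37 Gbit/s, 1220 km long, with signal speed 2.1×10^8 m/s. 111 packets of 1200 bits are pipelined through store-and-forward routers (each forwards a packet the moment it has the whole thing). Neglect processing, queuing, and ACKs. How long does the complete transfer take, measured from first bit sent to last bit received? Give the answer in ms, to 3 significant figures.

Per-hop transmission t_tx = L/R = 1200/9370000000 = 0.000128068 ms.
Per-hop propagation t_prop = 1220000/210000000 = 5.80952 ms.
Pipeline fill: first packet needs 3·t_tx to clear all hops; remaining 110 packets each add one t_tx.
Total = (3+111-1)·t_tx + 3·t_prop = 113·0.000128068 + 3·5.80952 = 17.4 ms.

17.4 ms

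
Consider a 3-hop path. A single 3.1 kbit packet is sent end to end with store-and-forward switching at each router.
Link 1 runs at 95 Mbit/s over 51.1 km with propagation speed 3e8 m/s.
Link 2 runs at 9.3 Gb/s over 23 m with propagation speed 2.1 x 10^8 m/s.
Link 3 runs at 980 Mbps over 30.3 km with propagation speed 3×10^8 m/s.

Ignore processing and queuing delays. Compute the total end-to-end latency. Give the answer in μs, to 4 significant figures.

307.6 μs

L = 3100 bits.
Transmission delays (L/R per hop): 32.6316, 0.333333, 3.16327 μs; sum = 36.1282 μs.
Propagation delays (d/s per hop): 170.333, 0.109524, 101 μs; sum = 271.443 μs.
End-to-end = 307.6 μs.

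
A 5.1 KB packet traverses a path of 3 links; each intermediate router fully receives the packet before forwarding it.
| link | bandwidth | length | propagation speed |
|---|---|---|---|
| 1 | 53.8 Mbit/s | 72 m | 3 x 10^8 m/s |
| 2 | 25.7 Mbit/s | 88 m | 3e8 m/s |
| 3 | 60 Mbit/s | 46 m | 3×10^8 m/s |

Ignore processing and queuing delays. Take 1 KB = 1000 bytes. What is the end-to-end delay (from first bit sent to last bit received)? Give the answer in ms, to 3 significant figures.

L = 40800 bits.
Transmission delays (L/R per hop): 0.758364, 1.58755, 0.68 ms; sum = 3.02591 ms.
Propagation delays (d/s per hop): 0.00024, 0.000293333, 0.000153333 ms; sum = 0.000686667 ms.
End-to-end = 3.03 ms.

3.03 ms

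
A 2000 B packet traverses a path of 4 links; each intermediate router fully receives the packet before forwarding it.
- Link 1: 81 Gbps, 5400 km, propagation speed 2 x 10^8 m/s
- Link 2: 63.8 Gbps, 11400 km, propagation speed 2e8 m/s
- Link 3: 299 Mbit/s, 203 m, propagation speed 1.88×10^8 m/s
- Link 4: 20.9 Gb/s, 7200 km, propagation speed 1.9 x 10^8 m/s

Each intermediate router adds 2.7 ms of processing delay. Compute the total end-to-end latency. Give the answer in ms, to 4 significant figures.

130.1 ms

L = 2000 × 8 = 16000 bits.
Transmission delays (L/R per hop): 0.000197531, 0.000250784, 0.0535117, 0.00076555 ms; sum = 0.0547256 ms.
Propagation delays (d/s per hop): 27, 57, 0.00107979, 37.8947 ms; sum = 121.896 ms.
Processing at 3 router(s): 3 × 2.7 ms = 8.1 ms.
End-to-end = 130.1 ms.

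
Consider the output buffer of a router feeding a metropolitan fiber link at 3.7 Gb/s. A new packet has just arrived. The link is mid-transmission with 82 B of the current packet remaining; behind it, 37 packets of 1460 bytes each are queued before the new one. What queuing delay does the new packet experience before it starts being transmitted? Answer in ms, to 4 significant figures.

Each queued packet: L/R = 11680/3700000000 = 0.00315676 ms.
37 queued → 0.1168 ms.
Plus remaining 656 bits of current packet: 0.000177297 ms.
Queuing delay = 0.1170 ms.

0.1170 ms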